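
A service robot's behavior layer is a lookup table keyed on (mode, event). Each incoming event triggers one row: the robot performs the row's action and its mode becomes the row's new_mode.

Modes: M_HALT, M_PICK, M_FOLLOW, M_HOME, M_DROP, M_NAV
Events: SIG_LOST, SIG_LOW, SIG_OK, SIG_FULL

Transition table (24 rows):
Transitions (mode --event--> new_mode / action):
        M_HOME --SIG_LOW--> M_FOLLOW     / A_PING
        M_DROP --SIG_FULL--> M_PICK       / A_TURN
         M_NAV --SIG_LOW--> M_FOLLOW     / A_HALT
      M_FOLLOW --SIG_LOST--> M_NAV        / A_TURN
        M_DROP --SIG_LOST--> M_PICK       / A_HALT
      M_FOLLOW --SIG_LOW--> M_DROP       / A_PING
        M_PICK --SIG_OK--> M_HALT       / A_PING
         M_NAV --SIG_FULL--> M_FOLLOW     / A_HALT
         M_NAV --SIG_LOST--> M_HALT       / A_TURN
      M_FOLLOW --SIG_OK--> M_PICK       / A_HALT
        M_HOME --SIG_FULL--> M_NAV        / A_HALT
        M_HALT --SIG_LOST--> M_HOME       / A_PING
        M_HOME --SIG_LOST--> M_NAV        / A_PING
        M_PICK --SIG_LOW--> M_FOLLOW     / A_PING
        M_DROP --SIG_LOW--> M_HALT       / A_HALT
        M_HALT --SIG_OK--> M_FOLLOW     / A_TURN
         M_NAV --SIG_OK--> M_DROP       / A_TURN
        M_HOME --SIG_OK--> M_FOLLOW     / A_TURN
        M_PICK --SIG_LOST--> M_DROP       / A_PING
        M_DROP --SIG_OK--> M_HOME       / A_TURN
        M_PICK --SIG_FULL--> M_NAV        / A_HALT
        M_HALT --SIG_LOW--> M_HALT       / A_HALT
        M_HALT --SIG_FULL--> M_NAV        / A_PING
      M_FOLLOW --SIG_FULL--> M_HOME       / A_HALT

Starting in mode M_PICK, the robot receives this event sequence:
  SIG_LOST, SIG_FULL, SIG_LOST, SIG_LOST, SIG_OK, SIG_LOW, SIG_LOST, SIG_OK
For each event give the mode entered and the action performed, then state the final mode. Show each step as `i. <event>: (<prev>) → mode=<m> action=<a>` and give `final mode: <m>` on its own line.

final mode: M_FOLLOW

1. SIG_LOST: (M_PICK) → mode=M_DROP action=A_PING
2. SIG_FULL: (M_DROP) → mode=M_PICK action=A_TURN
3. SIG_LOST: (M_PICK) → mode=M_DROP action=A_PING
4. SIG_LOST: (M_DROP) → mode=M_PICK action=A_HALT
5. SIG_OK: (M_PICK) → mode=M_HALT action=A_PING
6. SIG_LOW: (M_HALT) → mode=M_HALT action=A_HALT
7. SIG_LOST: (M_HALT) → mode=M_HOME action=A_PING
8. SIG_OK: (M_HOME) → mode=M_FOLLOW action=A_TURN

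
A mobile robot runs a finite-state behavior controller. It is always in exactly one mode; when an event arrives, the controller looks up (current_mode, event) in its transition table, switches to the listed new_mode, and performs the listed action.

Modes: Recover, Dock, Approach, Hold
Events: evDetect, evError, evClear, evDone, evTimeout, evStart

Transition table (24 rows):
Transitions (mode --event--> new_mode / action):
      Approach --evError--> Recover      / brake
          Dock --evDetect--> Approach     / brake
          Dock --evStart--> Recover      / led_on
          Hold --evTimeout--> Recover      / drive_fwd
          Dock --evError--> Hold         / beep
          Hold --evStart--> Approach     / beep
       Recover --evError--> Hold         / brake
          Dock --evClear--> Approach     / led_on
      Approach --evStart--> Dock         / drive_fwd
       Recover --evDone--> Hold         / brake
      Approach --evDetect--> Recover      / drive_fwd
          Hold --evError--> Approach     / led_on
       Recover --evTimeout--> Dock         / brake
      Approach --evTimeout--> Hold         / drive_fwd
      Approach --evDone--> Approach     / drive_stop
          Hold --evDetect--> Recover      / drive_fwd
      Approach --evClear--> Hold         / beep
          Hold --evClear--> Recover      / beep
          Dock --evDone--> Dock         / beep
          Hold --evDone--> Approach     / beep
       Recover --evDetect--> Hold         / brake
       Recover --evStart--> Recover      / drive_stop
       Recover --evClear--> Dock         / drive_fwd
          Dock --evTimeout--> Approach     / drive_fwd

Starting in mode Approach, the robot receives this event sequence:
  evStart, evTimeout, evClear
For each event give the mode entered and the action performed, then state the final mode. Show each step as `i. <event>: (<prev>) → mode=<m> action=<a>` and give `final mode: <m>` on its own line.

final mode: Hold

1. evStart: (Approach) → mode=Dock action=drive_fwd
2. evTimeout: (Dock) → mode=Approach action=drive_fwd
3. evClear: (Approach) → mode=Hold action=beep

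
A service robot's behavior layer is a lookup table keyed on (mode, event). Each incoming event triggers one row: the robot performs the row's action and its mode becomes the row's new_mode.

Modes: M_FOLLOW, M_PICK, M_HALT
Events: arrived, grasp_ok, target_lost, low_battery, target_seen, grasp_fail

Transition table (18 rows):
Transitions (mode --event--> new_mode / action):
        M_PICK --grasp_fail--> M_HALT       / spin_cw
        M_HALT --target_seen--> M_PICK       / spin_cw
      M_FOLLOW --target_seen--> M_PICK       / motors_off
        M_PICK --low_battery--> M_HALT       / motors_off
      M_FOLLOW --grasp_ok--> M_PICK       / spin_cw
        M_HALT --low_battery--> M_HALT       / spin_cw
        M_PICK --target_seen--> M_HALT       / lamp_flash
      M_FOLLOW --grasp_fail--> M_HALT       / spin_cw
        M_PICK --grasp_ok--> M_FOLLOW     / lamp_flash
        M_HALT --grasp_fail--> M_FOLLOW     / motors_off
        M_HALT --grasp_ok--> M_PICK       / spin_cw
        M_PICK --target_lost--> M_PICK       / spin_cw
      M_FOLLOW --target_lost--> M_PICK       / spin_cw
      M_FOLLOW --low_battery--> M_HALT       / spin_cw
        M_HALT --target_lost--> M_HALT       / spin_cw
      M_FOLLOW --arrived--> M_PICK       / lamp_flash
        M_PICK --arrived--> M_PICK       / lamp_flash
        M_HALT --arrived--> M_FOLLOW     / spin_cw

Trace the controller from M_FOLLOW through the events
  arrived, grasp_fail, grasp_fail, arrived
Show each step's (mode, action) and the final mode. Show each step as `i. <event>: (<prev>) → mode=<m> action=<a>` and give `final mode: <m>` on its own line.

1. arrived: (M_FOLLOW) → mode=M_PICK action=lamp_flash
2. grasp_fail: (M_PICK) → mode=M_HALT action=spin_cw
3. grasp_fail: (M_HALT) → mode=M_FOLLOW action=motors_off
4. arrived: (M_FOLLOW) → mode=M_PICK action=lamp_flash

final mode: M_PICK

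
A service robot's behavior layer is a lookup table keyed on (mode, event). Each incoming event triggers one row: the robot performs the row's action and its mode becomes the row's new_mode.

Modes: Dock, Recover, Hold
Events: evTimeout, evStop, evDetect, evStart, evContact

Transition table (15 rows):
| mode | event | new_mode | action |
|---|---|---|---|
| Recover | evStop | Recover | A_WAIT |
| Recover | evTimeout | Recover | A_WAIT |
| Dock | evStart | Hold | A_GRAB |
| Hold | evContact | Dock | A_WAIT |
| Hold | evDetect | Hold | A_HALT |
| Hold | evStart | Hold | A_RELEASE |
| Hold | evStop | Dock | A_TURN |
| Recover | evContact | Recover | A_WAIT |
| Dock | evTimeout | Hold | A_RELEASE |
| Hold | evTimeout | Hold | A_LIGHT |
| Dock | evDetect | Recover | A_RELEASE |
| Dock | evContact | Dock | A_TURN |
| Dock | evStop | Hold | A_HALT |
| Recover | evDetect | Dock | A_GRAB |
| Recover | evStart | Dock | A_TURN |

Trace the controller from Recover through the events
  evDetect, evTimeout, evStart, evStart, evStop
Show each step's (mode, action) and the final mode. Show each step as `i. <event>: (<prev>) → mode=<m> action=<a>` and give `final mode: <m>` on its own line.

final mode: Dock

1. evDetect: (Recover) → mode=Dock action=A_GRAB
2. evTimeout: (Dock) → mode=Hold action=A_RELEASE
3. evStart: (Hold) → mode=Hold action=A_RELEASE
4. evStart: (Hold) → mode=Hold action=A_RELEASE
5. evStop: (Hold) → mode=Dock action=A_TURN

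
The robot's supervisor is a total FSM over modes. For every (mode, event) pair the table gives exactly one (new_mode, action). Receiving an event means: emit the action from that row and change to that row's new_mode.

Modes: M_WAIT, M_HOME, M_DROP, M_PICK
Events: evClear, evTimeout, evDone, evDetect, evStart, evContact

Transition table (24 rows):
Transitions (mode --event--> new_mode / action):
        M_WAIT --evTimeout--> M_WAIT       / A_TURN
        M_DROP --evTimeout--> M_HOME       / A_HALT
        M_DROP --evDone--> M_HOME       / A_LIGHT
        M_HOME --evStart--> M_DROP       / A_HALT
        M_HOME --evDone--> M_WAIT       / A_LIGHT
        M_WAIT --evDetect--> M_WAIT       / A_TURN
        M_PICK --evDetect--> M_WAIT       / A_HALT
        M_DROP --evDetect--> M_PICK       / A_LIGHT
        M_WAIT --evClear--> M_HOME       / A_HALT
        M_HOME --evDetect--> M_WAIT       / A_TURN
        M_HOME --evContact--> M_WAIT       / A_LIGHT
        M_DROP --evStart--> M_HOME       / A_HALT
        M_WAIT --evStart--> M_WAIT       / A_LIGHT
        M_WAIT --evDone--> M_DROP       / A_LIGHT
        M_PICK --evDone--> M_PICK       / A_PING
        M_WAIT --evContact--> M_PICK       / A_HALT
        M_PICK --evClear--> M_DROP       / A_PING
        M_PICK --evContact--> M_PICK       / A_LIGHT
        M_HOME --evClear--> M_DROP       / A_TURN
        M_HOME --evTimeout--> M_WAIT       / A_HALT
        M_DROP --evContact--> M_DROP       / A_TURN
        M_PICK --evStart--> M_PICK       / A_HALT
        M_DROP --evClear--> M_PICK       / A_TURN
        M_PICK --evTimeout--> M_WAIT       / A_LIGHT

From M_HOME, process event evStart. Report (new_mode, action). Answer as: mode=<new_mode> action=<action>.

current mode = M_HOME; filter table to that mode:
  (M_HOME, evStart) → (M_DROP, A_HALT)  ← event matches
  (M_HOME, evDone) → (M_WAIT, A_LIGHT)
  (M_HOME, evDetect) → (M_WAIT, A_TURN)
  (M_HOME, evContact) → (M_WAIT, A_LIGHT)
  (M_HOME, evClear) → (M_DROP, A_TURN)
  (M_HOME, evTimeout) → (M_WAIT, A_HALT)
event = evStart selects (M_DROP, A_HALT)

mode=M_DROP action=A_HALT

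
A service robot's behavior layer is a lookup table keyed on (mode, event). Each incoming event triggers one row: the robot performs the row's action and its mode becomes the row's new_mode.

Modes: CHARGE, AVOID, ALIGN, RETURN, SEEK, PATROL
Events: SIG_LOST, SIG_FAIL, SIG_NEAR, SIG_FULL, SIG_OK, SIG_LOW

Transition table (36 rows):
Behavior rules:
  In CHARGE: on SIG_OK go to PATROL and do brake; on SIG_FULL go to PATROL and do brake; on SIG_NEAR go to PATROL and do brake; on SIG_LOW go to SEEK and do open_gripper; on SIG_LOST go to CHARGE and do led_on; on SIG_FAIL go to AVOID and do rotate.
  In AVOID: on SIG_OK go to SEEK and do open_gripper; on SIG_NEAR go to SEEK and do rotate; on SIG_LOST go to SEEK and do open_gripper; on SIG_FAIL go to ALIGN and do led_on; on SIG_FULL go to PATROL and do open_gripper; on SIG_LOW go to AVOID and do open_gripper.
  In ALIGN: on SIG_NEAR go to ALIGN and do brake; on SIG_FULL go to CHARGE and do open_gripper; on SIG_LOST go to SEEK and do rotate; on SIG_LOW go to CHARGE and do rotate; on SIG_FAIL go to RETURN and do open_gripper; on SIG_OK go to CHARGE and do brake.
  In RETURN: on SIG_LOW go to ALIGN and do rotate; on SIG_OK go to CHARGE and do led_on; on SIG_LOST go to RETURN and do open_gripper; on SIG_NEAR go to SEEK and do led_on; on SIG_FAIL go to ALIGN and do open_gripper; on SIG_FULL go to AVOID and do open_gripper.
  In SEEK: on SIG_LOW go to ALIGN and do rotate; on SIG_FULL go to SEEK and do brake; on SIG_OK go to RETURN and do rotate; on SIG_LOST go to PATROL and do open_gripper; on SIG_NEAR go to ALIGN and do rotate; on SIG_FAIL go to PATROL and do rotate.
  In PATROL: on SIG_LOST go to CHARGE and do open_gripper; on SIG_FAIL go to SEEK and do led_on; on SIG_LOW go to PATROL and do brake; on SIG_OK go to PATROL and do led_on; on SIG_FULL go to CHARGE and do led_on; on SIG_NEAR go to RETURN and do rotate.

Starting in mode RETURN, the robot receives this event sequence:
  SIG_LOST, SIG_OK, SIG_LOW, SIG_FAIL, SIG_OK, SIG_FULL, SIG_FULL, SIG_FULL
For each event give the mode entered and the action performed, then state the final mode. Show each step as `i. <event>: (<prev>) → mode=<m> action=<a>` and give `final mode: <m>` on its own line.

1. SIG_LOST: (RETURN) → mode=RETURN action=open_gripper
2. SIG_OK: (RETURN) → mode=CHARGE action=led_on
3. SIG_LOW: (CHARGE) → mode=SEEK action=open_gripper
4. SIG_FAIL: (SEEK) → mode=PATROL action=rotate
5. SIG_OK: (PATROL) → mode=PATROL action=led_on
6. SIG_FULL: (PATROL) → mode=CHARGE action=led_on
7. SIG_FULL: (CHARGE) → mode=PATROL action=brake
8. SIG_FULL: (PATROL) → mode=CHARGE action=led_on

final mode: CHARGE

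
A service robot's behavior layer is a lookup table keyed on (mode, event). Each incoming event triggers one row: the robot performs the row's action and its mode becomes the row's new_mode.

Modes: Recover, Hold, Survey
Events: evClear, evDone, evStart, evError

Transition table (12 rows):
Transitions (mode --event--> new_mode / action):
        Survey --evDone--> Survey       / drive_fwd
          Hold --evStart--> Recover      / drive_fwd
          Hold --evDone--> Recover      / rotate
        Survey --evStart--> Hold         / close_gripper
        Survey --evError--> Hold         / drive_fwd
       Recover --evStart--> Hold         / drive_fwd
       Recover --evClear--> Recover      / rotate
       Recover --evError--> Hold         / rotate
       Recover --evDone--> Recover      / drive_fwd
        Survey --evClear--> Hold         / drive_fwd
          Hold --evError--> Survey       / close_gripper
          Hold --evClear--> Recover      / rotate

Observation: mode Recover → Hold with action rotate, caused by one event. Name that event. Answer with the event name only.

evError

try evClear: (Recover, evClear) → (Recover, rotate)
try evDone: (Recover, evDone) → (Recover, drive_fwd)
try evStart: (Recover, evStart) → (Hold, drive_fwd)
try evError: (Recover, evError) → (Hold, rotate)  ← matches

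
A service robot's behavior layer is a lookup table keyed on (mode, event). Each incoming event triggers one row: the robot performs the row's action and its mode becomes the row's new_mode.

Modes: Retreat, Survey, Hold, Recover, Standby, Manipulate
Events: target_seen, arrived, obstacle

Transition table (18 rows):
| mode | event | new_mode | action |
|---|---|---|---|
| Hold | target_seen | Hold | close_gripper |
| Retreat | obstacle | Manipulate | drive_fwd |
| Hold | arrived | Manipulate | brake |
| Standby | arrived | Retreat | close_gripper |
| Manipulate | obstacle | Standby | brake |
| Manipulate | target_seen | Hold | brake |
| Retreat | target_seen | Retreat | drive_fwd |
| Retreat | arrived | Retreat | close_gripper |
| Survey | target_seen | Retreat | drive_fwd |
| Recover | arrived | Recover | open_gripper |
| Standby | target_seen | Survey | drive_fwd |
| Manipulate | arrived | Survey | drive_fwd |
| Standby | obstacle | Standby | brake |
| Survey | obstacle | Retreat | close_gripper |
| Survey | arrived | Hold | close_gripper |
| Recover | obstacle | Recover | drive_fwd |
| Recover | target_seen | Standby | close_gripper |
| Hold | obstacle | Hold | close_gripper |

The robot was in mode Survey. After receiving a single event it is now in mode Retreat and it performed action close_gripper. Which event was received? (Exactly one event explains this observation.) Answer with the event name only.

try target_seen: (Survey, target_seen) → (Retreat, drive_fwd)
try arrived: (Survey, arrived) → (Hold, close_gripper)
try obstacle: (Survey, obstacle) → (Retreat, close_gripper)  ← matches

obstacle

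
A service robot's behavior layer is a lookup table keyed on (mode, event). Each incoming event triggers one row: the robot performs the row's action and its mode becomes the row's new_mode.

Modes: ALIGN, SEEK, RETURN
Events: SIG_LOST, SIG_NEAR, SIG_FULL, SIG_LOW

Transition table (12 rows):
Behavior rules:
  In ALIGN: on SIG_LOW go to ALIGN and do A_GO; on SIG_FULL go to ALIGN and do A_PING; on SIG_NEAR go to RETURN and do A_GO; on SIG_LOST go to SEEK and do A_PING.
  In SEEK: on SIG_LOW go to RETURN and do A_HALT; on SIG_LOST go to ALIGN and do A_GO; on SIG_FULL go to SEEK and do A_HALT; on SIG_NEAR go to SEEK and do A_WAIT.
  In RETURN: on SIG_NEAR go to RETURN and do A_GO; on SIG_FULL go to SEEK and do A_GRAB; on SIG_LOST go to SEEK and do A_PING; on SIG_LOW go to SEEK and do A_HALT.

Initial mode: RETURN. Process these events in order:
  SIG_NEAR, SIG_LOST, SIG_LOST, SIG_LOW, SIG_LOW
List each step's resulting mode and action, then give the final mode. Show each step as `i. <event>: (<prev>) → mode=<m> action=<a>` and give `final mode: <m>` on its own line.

final mode: ALIGN

1. SIG_NEAR: (RETURN) → mode=RETURN action=A_GO
2. SIG_LOST: (RETURN) → mode=SEEK action=A_PING
3. SIG_LOST: (SEEK) → mode=ALIGN action=A_GO
4. SIG_LOW: (ALIGN) → mode=ALIGN action=A_GO
5. SIG_LOW: (ALIGN) → mode=ALIGN action=A_GO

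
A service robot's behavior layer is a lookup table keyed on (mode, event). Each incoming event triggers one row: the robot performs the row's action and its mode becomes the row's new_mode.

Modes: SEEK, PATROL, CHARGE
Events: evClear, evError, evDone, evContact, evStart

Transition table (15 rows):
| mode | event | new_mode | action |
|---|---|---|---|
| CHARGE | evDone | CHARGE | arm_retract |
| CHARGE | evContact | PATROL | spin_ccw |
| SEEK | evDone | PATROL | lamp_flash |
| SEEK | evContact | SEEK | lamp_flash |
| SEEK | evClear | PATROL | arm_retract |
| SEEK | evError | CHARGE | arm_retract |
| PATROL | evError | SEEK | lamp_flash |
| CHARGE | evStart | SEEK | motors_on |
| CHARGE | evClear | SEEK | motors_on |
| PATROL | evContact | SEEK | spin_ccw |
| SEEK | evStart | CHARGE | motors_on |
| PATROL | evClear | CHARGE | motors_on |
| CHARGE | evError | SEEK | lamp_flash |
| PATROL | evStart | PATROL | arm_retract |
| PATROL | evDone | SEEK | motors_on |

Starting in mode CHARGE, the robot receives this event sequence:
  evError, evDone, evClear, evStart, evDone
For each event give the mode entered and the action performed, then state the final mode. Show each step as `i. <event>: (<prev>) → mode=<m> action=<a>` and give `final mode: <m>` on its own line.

1. evError: (CHARGE) → mode=SEEK action=lamp_flash
2. evDone: (SEEK) → mode=PATROL action=lamp_flash
3. evClear: (PATROL) → mode=CHARGE action=motors_on
4. evStart: (CHARGE) → mode=SEEK action=motors_on
5. evDone: (SEEK) → mode=PATROL action=lamp_flash

final mode: PATROL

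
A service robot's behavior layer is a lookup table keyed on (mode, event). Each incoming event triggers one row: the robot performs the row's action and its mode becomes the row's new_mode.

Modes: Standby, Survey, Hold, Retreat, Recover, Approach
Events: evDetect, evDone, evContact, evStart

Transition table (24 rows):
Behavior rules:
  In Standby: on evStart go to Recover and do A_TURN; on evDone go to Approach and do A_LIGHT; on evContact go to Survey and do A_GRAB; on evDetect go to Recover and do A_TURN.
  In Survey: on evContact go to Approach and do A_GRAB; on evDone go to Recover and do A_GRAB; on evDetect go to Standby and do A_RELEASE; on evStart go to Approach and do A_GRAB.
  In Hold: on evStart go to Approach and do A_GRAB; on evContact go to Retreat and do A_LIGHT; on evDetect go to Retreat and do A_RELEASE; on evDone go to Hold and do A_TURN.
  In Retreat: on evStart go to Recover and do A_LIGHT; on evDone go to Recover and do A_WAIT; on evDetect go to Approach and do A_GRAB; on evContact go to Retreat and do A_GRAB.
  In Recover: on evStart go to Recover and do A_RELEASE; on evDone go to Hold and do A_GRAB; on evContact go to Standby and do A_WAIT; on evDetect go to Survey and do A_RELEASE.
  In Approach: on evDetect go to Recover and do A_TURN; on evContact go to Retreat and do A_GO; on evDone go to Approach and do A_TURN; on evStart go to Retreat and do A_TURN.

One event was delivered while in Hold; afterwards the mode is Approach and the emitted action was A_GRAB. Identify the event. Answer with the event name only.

evStart

try evDetect: (Hold, evDetect) → (Retreat, A_RELEASE)
try evDone: (Hold, evDone) → (Hold, A_TURN)
try evContact: (Hold, evContact) → (Retreat, A_LIGHT)
try evStart: (Hold, evStart) → (Approach, A_GRAB)  ← matches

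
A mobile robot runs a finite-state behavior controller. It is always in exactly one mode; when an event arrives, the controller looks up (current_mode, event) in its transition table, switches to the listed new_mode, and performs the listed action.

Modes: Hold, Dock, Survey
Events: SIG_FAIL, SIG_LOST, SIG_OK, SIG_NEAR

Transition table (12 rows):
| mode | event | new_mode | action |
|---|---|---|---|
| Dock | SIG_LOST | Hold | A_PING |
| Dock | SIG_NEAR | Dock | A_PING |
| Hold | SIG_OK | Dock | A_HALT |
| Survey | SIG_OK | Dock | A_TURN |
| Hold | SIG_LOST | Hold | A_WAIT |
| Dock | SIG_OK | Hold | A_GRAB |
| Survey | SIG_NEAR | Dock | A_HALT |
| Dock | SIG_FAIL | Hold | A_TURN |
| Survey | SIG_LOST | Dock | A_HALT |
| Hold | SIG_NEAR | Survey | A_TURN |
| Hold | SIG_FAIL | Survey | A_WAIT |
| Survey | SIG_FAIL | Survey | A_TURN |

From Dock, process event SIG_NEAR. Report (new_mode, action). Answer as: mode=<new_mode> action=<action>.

current mode = Dock; filter table to that mode:
  (Dock, SIG_LOST) → (Hold, A_PING)
  (Dock, SIG_NEAR) → (Dock, A_PING)  ← event matches
  (Dock, SIG_OK) → (Hold, A_GRAB)
  (Dock, SIG_FAIL) → (Hold, A_TURN)
event = SIG_NEAR selects (Dock, A_PING)

mode=Dock action=A_PING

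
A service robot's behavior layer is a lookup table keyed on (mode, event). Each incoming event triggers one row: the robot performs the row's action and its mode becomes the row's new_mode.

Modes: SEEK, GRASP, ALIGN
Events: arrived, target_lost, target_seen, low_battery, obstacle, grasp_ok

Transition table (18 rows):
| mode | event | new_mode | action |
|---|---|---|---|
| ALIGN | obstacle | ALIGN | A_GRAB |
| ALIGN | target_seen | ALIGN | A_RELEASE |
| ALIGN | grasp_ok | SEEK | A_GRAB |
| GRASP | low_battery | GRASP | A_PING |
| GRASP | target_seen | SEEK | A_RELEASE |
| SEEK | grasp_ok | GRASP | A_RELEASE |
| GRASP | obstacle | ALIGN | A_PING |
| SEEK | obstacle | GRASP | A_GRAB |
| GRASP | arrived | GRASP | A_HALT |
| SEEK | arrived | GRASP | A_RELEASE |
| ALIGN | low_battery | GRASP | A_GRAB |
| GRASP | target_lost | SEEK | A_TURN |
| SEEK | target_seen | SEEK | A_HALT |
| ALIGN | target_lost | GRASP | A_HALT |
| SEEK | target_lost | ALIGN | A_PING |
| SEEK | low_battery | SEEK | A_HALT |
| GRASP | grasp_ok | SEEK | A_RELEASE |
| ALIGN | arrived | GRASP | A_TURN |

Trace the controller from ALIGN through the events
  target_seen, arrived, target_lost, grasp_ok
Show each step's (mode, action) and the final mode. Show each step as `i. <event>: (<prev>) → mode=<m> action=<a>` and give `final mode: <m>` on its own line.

1. target_seen: (ALIGN) → mode=ALIGN action=A_RELEASE
2. arrived: (ALIGN) → mode=GRASP action=A_TURN
3. target_lost: (GRASP) → mode=SEEK action=A_TURN
4. grasp_ok: (SEEK) → mode=GRASP action=A_RELEASE

final mode: GRASP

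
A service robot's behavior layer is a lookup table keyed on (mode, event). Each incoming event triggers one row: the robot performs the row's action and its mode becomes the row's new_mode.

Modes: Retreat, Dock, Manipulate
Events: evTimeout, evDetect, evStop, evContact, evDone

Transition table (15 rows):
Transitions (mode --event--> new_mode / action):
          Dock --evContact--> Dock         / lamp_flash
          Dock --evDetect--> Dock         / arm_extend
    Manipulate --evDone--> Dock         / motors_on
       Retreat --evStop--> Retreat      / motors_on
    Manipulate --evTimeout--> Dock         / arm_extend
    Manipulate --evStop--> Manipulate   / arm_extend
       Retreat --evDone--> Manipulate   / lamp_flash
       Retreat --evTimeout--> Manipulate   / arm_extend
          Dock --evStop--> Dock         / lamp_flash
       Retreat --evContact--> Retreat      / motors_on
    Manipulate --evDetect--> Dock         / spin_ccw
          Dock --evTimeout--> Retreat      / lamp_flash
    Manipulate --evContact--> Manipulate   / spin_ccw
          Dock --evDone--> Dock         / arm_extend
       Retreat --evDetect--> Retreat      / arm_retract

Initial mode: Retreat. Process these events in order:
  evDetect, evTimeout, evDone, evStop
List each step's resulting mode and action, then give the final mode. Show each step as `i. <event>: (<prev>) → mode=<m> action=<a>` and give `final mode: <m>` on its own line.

1. evDetect: (Retreat) → mode=Retreat action=arm_retract
2. evTimeout: (Retreat) → mode=Manipulate action=arm_extend
3. evDone: (Manipulate) → mode=Dock action=motors_on
4. evStop: (Dock) → mode=Dock action=lamp_flash

final mode: Dock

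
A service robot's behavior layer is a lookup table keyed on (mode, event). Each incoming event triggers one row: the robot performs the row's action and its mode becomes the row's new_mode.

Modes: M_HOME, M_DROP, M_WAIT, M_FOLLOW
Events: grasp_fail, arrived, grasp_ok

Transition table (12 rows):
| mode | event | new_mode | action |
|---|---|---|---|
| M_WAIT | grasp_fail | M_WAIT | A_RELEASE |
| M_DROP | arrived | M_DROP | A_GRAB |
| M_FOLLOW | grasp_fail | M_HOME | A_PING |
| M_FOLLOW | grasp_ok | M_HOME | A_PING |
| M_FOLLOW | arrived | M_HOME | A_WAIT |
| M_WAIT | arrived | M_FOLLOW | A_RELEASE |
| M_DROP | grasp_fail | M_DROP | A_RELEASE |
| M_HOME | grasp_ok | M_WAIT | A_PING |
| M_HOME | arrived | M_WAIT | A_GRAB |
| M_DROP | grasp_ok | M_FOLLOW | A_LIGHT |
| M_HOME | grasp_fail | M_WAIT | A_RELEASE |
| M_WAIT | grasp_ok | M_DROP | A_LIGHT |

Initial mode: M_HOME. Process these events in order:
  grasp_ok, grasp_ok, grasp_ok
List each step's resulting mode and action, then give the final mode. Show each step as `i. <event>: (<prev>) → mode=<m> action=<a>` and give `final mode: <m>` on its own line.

final mode: M_FOLLOW

1. grasp_ok: (M_HOME) → mode=M_WAIT action=A_PING
2. grasp_ok: (M_WAIT) → mode=M_DROP action=A_LIGHT
3. grasp_ok: (M_DROP) → mode=M_FOLLOW action=A_LIGHT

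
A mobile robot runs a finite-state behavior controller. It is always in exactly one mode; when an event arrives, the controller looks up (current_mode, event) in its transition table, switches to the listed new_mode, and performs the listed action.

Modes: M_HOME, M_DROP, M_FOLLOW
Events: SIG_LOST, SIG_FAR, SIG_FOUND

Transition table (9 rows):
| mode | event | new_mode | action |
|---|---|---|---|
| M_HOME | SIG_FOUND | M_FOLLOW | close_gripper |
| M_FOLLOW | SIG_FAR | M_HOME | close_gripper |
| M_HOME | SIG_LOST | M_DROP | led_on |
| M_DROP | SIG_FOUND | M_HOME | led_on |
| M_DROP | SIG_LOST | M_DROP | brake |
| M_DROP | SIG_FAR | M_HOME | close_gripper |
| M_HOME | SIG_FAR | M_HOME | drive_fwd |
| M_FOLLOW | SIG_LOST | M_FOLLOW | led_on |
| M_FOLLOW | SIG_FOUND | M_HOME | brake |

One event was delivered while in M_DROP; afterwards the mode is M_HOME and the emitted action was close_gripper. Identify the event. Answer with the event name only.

SIG_FAR

try SIG_LOST: (M_DROP, SIG_LOST) → (M_DROP, brake)
try SIG_FAR: (M_DROP, SIG_FAR) → (M_HOME, close_gripper)  ← matches
try SIG_FOUND: (M_DROP, SIG_FOUND) → (M_HOME, led_on)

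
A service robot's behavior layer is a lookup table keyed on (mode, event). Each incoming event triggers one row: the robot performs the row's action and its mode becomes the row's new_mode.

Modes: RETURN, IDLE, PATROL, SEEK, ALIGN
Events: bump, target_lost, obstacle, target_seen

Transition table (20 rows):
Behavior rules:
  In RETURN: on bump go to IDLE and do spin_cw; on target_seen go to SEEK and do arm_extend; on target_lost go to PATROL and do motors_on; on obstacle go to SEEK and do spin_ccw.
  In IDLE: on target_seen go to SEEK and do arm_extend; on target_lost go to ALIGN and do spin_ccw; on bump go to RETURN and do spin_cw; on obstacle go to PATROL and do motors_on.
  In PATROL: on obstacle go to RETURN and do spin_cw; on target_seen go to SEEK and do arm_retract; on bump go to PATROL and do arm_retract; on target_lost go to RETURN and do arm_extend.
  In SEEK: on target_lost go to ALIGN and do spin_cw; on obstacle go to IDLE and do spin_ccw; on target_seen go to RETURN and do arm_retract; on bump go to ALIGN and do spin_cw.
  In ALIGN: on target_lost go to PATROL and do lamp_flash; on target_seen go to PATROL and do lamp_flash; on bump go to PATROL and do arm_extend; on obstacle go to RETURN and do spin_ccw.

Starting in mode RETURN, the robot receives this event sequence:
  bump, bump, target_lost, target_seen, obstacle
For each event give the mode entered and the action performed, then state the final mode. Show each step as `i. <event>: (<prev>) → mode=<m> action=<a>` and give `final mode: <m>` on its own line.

final mode: IDLE

1. bump: (RETURN) → mode=IDLE action=spin_cw
2. bump: (IDLE) → mode=RETURN action=spin_cw
3. target_lost: (RETURN) → mode=PATROL action=motors_on
4. target_seen: (PATROL) → mode=SEEK action=arm_retract
5. obstacle: (SEEK) → mode=IDLE action=spin_ccw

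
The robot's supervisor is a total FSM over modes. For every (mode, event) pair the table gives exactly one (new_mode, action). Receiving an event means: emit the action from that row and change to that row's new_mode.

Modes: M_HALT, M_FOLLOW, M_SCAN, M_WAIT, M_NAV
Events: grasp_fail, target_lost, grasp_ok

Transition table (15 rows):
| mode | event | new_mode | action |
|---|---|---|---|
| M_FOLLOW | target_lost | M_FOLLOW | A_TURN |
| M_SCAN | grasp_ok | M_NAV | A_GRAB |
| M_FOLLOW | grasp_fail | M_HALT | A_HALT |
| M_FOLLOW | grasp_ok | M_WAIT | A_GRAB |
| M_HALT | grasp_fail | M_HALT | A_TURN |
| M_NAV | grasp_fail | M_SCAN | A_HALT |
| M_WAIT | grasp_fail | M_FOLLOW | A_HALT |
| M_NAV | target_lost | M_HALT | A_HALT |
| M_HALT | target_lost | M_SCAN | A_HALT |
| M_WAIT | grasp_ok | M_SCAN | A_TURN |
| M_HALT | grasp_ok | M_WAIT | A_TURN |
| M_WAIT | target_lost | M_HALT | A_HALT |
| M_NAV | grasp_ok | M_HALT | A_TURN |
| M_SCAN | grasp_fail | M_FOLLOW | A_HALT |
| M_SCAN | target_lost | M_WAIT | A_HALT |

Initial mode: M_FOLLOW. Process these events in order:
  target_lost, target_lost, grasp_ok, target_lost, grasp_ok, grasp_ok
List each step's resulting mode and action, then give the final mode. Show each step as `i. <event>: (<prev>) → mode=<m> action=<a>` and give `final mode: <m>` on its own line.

final mode: M_SCAN

1. target_lost: (M_FOLLOW) → mode=M_FOLLOW action=A_TURN
2. target_lost: (M_FOLLOW) → mode=M_FOLLOW action=A_TURN
3. grasp_ok: (M_FOLLOW) → mode=M_WAIT action=A_GRAB
4. target_lost: (M_WAIT) → mode=M_HALT action=A_HALT
5. grasp_ok: (M_HALT) → mode=M_WAIT action=A_TURN
6. grasp_ok: (M_WAIT) → mode=M_SCAN action=A_TURN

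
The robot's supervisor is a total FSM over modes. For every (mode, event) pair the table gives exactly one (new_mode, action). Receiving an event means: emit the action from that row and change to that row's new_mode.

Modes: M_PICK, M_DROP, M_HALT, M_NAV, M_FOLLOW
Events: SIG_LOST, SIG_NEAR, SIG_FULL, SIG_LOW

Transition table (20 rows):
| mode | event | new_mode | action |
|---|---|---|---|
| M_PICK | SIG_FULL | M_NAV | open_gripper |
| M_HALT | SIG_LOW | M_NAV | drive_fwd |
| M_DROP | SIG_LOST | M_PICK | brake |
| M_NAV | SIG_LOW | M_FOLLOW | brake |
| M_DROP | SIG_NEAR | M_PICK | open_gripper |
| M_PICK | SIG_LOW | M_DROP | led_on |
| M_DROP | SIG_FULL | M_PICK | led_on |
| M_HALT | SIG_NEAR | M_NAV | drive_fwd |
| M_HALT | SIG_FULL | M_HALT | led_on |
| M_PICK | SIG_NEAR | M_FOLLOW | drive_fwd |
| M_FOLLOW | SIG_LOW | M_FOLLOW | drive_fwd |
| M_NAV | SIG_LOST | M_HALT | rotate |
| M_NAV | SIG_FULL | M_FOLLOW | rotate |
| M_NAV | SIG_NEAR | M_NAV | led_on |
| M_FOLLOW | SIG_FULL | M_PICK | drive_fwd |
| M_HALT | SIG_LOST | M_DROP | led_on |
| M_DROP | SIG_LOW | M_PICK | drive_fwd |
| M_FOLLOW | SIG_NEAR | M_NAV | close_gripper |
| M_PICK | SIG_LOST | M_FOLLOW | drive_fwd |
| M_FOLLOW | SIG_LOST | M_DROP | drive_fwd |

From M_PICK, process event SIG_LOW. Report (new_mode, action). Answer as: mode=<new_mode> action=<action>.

current mode = M_PICK; filter table to that mode:
  (M_PICK, SIG_FULL) → (M_NAV, open_gripper)
  (M_PICK, SIG_LOW) → (M_DROP, led_on)  ← event matches
  (M_PICK, SIG_NEAR) → (M_FOLLOW, drive_fwd)
  (M_PICK, SIG_LOST) → (M_FOLLOW, drive_fwd)
event = SIG_LOW selects (M_DROP, led_on)

mode=M_DROP action=led_on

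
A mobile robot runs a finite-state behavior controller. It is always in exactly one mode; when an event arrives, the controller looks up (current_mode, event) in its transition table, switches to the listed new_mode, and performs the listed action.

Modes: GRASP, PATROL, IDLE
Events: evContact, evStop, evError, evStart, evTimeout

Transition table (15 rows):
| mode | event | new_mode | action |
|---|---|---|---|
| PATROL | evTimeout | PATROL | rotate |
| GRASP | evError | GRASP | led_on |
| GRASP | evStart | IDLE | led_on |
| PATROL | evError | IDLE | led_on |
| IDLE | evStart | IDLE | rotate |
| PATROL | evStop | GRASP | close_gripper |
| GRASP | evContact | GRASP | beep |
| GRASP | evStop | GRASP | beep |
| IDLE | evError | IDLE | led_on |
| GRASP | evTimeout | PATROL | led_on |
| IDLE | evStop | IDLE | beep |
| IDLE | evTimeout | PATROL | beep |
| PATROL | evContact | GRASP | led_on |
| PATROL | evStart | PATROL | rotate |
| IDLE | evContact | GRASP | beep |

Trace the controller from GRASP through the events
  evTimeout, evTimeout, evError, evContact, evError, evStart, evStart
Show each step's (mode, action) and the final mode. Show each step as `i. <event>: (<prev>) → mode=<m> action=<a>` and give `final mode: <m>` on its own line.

1. evTimeout: (GRASP) → mode=PATROL action=led_on
2. evTimeout: (PATROL) → mode=PATROL action=rotate
3. evError: (PATROL) → mode=IDLE action=led_on
4. evContact: (IDLE) → mode=GRASP action=beep
5. evError: (GRASP) → mode=GRASP action=led_on
6. evStart: (GRASP) → mode=IDLE action=led_on
7. evStart: (IDLE) → mode=IDLE action=rotate

final mode: IDLE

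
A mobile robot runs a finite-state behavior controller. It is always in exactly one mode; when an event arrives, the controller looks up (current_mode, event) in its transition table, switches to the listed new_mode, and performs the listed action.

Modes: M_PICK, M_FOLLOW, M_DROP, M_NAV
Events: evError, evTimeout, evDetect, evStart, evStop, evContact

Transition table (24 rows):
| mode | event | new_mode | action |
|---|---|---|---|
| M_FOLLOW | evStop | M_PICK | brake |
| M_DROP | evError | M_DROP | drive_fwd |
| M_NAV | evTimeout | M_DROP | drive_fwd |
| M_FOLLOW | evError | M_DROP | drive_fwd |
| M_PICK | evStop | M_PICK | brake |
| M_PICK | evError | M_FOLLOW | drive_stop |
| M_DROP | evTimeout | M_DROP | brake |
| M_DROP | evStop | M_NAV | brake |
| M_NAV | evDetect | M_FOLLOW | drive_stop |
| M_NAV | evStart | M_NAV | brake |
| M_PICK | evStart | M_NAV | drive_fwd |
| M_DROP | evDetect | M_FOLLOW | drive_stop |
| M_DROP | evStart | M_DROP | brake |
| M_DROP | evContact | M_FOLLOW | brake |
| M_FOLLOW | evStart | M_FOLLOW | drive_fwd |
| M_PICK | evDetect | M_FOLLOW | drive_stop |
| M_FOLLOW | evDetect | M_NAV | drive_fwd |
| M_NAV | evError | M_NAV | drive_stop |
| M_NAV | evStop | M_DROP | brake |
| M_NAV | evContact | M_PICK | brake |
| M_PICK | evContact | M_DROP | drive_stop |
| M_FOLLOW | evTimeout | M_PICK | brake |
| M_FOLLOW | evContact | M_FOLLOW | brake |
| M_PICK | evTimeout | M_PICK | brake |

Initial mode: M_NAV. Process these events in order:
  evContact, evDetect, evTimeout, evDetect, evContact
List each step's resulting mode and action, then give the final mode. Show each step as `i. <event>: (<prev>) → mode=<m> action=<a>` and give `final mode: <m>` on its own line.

1. evContact: (M_NAV) → mode=M_PICK action=brake
2. evDetect: (M_PICK) → mode=M_FOLLOW action=drive_stop
3. evTimeout: (M_FOLLOW) → mode=M_PICK action=brake
4. evDetect: (M_PICK) → mode=M_FOLLOW action=drive_stop
5. evContact: (M_FOLLOW) → mode=M_FOLLOW action=brake

final mode: M_FOLLOW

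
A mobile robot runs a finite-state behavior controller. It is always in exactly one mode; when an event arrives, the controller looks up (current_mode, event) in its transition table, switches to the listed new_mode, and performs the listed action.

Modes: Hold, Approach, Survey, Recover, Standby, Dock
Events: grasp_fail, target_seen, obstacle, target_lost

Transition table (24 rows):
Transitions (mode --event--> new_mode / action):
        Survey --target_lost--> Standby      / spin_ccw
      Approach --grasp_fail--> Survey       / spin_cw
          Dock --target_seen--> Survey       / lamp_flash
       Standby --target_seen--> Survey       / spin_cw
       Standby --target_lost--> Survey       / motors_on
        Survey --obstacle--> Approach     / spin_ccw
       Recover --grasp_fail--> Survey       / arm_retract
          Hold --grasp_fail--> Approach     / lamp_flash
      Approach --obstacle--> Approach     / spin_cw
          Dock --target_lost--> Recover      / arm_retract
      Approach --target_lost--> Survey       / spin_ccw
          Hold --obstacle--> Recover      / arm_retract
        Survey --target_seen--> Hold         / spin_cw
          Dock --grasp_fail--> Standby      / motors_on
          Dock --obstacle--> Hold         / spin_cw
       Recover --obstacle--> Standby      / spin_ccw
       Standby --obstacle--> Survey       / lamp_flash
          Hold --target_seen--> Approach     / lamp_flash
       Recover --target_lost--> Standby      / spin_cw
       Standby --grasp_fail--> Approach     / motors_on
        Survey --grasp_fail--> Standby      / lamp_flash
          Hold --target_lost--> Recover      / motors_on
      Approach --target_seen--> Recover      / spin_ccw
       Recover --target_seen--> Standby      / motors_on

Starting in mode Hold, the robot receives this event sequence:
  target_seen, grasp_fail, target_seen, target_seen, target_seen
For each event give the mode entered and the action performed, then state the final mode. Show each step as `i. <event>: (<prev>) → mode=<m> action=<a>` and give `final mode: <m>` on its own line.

1. target_seen: (Hold) → mode=Approach action=lamp_flash
2. grasp_fail: (Approach) → mode=Survey action=spin_cw
3. target_seen: (Survey) → mode=Hold action=spin_cw
4. target_seen: (Hold) → mode=Approach action=lamp_flash
5. target_seen: (Approach) → mode=Recover action=spin_ccw

final mode: Recover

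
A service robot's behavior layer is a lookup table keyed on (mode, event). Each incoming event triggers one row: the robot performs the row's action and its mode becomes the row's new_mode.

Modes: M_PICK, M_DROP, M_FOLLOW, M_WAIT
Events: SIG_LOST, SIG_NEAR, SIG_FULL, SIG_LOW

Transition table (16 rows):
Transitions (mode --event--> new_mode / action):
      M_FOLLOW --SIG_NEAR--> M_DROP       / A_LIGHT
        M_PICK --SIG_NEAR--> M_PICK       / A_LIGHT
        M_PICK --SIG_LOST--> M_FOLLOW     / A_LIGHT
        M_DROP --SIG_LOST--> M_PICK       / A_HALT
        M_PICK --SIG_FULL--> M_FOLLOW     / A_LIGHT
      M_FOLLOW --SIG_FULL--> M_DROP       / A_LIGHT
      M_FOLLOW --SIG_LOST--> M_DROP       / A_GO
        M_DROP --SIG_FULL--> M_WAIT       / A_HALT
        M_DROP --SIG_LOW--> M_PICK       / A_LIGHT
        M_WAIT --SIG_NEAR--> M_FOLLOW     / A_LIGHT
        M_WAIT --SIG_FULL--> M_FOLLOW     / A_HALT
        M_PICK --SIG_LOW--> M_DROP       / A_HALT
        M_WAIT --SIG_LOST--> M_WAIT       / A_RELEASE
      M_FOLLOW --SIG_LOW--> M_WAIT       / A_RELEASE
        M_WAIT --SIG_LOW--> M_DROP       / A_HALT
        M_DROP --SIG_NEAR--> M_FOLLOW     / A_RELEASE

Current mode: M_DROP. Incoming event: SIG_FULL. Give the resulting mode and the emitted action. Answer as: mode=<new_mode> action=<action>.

current mode = M_DROP; filter table to that mode:
  (M_DROP, SIG_LOST) → (M_PICK, A_HALT)
  (M_DROP, SIG_FULL) → (M_WAIT, A_HALT)  ← event matches
  (M_DROP, SIG_LOW) → (M_PICK, A_LIGHT)
  (M_DROP, SIG_NEAR) → (M_FOLLOW, A_RELEASE)
event = SIG_FULL selects (M_WAIT, A_HALT)

mode=M_WAIT action=A_HALT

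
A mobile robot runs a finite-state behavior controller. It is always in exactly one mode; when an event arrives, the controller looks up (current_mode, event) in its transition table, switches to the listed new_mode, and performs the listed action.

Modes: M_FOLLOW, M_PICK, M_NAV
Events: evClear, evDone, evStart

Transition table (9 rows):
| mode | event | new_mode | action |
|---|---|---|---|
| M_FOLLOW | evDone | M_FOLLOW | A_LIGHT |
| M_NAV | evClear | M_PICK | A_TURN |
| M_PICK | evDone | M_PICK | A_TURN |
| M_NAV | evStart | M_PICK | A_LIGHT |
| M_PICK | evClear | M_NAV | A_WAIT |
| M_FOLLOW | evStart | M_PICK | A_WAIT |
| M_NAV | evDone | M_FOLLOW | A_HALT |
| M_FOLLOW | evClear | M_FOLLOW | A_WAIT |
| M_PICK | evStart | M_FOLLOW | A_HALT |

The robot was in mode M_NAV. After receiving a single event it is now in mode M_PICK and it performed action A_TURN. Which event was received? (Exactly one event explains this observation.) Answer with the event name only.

evClear

try evClear: (M_NAV, evClear) → (M_PICK, A_TURN)  ← matches
try evDone: (M_NAV, evDone) → (M_FOLLOW, A_HALT)
try evStart: (M_NAV, evStart) → (M_PICK, A_LIGHT)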